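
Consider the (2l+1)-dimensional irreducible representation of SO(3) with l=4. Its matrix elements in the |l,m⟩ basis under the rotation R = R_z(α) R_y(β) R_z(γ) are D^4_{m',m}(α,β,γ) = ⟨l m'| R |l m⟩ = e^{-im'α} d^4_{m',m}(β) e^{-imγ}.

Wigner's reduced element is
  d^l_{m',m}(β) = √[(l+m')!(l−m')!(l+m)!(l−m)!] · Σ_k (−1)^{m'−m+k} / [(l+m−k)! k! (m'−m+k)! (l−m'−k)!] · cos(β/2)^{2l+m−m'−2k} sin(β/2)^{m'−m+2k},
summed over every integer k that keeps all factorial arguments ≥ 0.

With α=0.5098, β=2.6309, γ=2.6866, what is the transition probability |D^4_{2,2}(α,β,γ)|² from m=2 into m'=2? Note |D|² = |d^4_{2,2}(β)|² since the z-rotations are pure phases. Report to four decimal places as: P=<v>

P=0.0026

Split into d^4_{2,2}(β=2.6309) × two z-phases.
c=cos(2.6309/2)=0.252581, s=sin(2.6309/2)=0.967576; N=√[720·2·720·2]=1440.000000
Admissible k: 0..2 (factorial args all ≥0)
  k=0: (−1)^0·1440.0000/(1440)·0.2526^8·0.9676^0 = +0.000017
  k=1: (−1)^1·1440.0000/(120)·0.2526^6·0.9676^2 = -0.002917
  k=2: (−1)^2·1440.0000/(96)·0.2526^4·0.9676^4 = +0.053509
d^4_{2,2}(2.6309) = +0.000017 -0.002917 +0.053509 = +0.050609
|D^4_{2,2}|² = |d^4_{2,2}(β)|² = (+0.050609)² = 0.002561 (the z-rotation phases have unit modulus)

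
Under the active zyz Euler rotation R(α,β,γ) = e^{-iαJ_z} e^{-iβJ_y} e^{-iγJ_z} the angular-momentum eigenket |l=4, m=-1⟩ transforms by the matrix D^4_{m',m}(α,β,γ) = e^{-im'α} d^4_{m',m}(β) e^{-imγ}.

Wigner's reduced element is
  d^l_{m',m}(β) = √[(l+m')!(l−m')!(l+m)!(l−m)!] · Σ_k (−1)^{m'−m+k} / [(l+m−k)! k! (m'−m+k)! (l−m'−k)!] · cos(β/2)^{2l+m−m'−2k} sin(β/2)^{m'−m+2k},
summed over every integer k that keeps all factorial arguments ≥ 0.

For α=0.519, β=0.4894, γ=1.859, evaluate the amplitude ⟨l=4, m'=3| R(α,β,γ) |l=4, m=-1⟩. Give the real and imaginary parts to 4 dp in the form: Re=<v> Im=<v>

Re=0.0371 Im=0.0116

D^4_{3,-1}(0.519,0.4894,1.859) = e^{-i·3·0.519}·d^4_{3,-1}(0.4894)·e^{-i·-1·1.859}. Compute d first:
Half-angle: c=0.970210, s=0.242265. N=√(5040·1·6·120)=1904.940944
k: max(0,(-1)−(3))=0 … min(4+(-1),4−(3))=1
  k=0: (−1)^4·1904.9409/(144)·0.9702^4·0.2423^4 = +0.040378
  k=1: (−1)^5·1904.9409/(240)·0.9702^2·0.2423^6 = -0.001511
d^4_{3,-1}(0.4894) = +0.040378 -0.001511 = +0.038868
D = (+0.013796-0.999905i)·(+0.038868)·(-0.284230+0.958756i) = +0.037109+0.011560i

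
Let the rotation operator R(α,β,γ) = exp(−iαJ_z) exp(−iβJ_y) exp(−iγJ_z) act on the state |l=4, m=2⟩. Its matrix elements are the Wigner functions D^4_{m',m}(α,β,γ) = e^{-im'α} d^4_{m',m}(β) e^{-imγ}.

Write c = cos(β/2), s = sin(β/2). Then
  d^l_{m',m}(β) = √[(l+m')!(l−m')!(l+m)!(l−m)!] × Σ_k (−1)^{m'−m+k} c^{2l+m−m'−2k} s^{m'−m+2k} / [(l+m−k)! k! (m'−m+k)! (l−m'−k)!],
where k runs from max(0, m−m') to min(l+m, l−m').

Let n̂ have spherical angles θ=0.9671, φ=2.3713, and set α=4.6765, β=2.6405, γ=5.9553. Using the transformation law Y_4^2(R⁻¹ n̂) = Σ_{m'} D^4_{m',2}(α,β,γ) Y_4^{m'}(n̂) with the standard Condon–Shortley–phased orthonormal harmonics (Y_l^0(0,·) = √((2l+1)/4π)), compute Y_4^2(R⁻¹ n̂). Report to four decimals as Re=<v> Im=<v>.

Re=-0.1062 Im=-0.4165

Need the full column D^4_{m',2} for m'=−4..4 at α=4.6765, β=2.6405, γ=5.9553.
cos(β/2)=0.247933, sin(β/2)=0.968777
d^4_{-4,2}: single k=6 term ⇒ +0.268901;  D = +0.234390+0.131791i
d^4_{-3,2}: k∈[5..6] ⇒ +0.145985 -0.742961 = -0.596976;  D = +0.311066-0.509527i
d^4_{-2,2}: k∈[4..6] ⇒ +0.049926 -0.609809 +0.775874 = +0.215990;  D = -0.180194-0.119088i
d^4_{-1,2}: k∈[3..5] ⇒ +0.012046 -0.275886 +0.842438 = +0.578599;  D = +0.336130-0.470949i
d^4_{0,2}: k∈[2..4] ⇒ +0.002068 -0.084202 +0.482097 = +0.399962;  D = +0.317001+0.243885i
d^4_{1,2}: k∈[1..3] ⇒ +0.000237 -0.018070 +0.183924 = +0.166091;  D = -0.105936+0.127921i
d^4_{2,2}: k∈[0..2] ⇒ +0.000014 -0.002616 +0.049926 = +0.047324;  D = -0.035342-0.031473i
d^4_{3,2}: k∈[0..1] ⇒ -0.000209 +0.009562 = +0.009353;  D = +0.006467-0.006757i
d^4_{4,2}: single k=0 term ⇒ +0.001154;  D = +0.000804+0.000827i
Y_4^{m'}(θ=0.9671,φ=2.3713) and Σ D·Y over m':
  (+0.2344+0.1318i)·(-0.2029+0.0123i)  (+0.3111-0.5095i)·(+0.2673-0.2927i)  (-0.1802-0.1191i)·(+0.0086+0.2846i)  (+0.3361-0.4709i)·(+0.1181+0.1146i)  (+0.3170+0.2439i)·(-0.3209+0.0000i)  (-0.1059+0.1279i)·(-0.1181+0.1146i)  (-0.0353-0.0315i)·(+0.0086-0.2846i)  (+0.0065-0.0068i)·(-0.2673-0.2927i)  (+0.0008+0.0008i)·(-0.2029-0.0123i)
Y_4^2(R⁻¹ n̂) = -0.106167-0.416520i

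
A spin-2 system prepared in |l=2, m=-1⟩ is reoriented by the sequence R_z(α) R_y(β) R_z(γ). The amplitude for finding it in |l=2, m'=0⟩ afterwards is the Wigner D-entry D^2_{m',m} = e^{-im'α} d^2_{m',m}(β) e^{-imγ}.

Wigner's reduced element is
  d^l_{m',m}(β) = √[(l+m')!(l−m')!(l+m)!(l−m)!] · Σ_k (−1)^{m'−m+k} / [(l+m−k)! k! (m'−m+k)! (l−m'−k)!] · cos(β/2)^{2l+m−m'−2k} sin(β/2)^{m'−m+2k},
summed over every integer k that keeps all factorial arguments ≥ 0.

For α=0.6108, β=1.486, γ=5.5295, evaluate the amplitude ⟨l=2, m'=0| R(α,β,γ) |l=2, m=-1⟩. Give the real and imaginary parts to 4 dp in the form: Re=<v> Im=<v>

Re=-0.0754 Im=0.0707

First d^2_{0,-1}(β=1.486), then the phase factors e^{-i(0)α} and e^{-i(-1)γ}:
With c≡cos(β/2)=0.736442 and s≡sin(β/2)=0.676500, N=[2·2·1·6]^{1/2}=4.898979
k: max(0,(-1)−(0))=0 … min(2+(-1),2−(0))=1
  k=0: (−1)^1·4.8990/(2)·0.7364^3·0.6765^1 = -0.661851
  k=1: (−1)^2·4.8990/(2)·0.7364^1·0.6765^3 = +0.558494
d^2_{0,-1}(1.486) = -0.661851 +0.558494 = -0.103357
Attach z-rotation phases: D = e^{-i(0)(0.6108)}·(-0.103357)·e^{-i(-1)(5.5295)} = -0.075365+0.070730i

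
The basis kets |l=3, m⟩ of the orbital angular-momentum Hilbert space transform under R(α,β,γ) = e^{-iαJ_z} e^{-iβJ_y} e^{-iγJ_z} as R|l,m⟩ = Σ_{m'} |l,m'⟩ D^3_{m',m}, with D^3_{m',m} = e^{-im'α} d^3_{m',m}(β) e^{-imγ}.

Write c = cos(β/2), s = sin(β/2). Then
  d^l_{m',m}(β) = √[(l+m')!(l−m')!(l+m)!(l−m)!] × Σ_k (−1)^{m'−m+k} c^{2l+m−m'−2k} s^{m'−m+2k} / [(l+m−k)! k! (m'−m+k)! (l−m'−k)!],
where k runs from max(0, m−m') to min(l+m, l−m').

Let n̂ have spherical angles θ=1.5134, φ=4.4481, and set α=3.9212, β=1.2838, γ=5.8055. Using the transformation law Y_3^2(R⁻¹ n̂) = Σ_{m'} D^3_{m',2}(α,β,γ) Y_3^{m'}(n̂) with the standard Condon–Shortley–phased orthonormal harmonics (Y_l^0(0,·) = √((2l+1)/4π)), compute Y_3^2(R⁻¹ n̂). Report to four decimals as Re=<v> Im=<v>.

Need the full column D^3_{m',2} for m'=−3..3 at α=3.9212, β=1.2838, γ=5.8055.
cos(β/2)=0.800960, sin(β/2)=0.598718
d^3_{-3,2}: single k=5 term ⇒ +0.150938;  D = +0.149184+0.022944i
d^3_{-2,2}: k∈[4..5] ⇒ +0.412175 -0.046061 = +0.366114;  D = -0.296474+0.214808i
d^3_{-1,2}: k∈[3..4] ⇒ +0.697477 -0.194860 = +0.502616;  D = +0.082150-0.495857i
d^3_{0,2}: k∈[2..3] ⇒ +0.808069 -0.451515 = +0.356554;  D = +0.205841+0.291136i
d^3_{1,2}: k∈[1..2] ⇒ +0.624131 -0.697477 = -0.073346;  D = +0.072216+0.012825i
d^3_{2,2}: k∈[0..1] ⇒ +0.264036 -0.737662 = -0.473626;  D = -0.389870+0.268930i
d^3_{3,2}: single k=0 term ⇒ -0.483450;  D = +0.090043-0.474990i
Y_3^{m'}(θ=1.5134,φ=4.4481) and Σ D·Y over m':
  (+0.1492+0.0229i)·(+0.2958-0.2914i)  (-0.2965+0.2148i)·(-0.0505-0.0295i)  (+0.0822-0.4959i)·(+0.0829-0.3063i)  (+0.2058+0.2911i)·(-0.0639+0.0000i)  (+0.0722+0.0128i)·(-0.0829-0.3063i)  (-0.3899+0.2689i)·(-0.0505+0.0295i)  (+0.0900-0.4750i)·(-0.2958-0.2914i)
Y_3^2(R⁻¹ n̂) = -0.241469-0.057647i

Re=-0.2415 Im=-0.0576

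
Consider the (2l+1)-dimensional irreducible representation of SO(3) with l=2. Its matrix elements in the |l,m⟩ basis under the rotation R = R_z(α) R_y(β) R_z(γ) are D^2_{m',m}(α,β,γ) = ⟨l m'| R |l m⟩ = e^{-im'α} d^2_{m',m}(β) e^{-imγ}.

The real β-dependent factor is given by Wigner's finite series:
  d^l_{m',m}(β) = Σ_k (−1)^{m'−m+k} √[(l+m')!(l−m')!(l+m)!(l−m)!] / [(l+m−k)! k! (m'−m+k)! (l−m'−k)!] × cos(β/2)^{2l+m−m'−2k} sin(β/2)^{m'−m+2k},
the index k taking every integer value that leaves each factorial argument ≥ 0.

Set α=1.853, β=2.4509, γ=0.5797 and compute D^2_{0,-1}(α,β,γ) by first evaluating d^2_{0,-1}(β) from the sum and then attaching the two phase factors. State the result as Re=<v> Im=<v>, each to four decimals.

Re=0.5032 Im=0.3294

D^2_{0,-1}(1.853,2.4509,0.5797) = e^{-i·0·1.853}·d^2_{0,-1}(2.4509)·e^{-i·-1·0.5797}. Compute d first:
c=cos(2.4509/2)=0.338523, s=sin(2.4509/2)=0.940958; N=√[2·2·1·6]=4.898979
Admissible k: 0..1 (factorial args all ≥0)
  k=0: (−1)^1·4.8990/(2)·0.3385^3·0.9410^1 = -0.089415
  k=1: (−1)^2·4.8990/(2)·0.3385^1·0.9410^3 = +0.690835
d^2_{0,-1}(2.4509) = -0.089415 +0.690835 = +0.601420
Phases: e^{-i·(0)·1.853}=+1.000000+0.000000i, e^{-i·(-1)·0.5797}=+0.836627+0.547773i ⇒ D=+0.503165+0.329442i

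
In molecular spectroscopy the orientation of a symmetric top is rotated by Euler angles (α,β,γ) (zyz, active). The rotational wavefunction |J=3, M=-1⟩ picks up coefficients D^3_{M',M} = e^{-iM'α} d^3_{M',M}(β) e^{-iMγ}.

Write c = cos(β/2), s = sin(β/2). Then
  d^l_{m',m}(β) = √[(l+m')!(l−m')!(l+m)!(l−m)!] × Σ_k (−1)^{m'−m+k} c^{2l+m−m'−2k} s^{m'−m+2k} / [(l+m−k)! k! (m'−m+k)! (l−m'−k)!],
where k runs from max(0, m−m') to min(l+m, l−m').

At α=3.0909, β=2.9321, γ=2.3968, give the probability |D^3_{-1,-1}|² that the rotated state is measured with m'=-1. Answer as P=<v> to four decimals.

P=0.0040

First d^3_{-1,-1}(β=2.9321), then the phase factors e^{-i(-1)α} and e^{-i(-1)γ}:
Half-angle: c=0.104555, s=0.994519. N=√(2·24·2·24)=48.000000
k: max(0,(-1)−(-1))=0 … min(3+(-1),3−(-1))=2
  k=0: (−1)^0·48.0000/(48)·0.1046^6·0.9945^0 = +0.000001
  k=1: (−1)^1·48.0000/(6)·0.1046^4·0.9945^2 = -0.000946
  k=2: (−1)^2·48.0000/(8)·0.1046^2·0.9945^4 = +0.064164
d^3_{-1,-1}(2.9321) = +0.000001 -0.000946 +0.064164 = +0.063220
|D^3_{-1,-1}|² = |d^3_{-1,-1}(β)|² = (+0.063220)² = 0.003997 (the z-rotation phases have unit modulus)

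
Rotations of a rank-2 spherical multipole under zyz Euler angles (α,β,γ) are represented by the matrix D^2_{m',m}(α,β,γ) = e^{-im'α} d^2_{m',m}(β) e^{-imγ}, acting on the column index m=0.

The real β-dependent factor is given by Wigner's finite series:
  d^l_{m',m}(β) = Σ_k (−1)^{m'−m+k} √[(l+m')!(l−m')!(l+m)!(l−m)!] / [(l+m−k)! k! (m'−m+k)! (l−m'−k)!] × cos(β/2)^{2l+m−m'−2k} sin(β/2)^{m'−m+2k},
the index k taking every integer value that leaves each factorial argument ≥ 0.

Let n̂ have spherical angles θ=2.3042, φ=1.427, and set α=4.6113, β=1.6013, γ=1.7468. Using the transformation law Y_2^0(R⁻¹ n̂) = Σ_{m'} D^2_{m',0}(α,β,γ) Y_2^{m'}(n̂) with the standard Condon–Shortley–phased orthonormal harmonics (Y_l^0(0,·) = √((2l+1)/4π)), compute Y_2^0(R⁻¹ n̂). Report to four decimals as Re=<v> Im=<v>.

Need the full column D^2_{m',0} for m'=−2..2 at α=4.6113, β=1.6013, γ=1.7468.
cos(β/2)=0.696240, sin(β/2)=0.717809
d^2_{-2,0}: single k=2 term ⇒ +0.611803;  D = -0.599341+0.122852i
d^2_{-1,0}: k∈[1..2] ⇒ +0.593420 -0.630756 = -0.037336;  D = +0.003768+0.037145i
d^2_{0,0}: k∈[0..2] ⇒ +0.234983 -0.999070 +0.265482 = -0.498605;  D = -0.498605+0.000000i
d^2_{1,0}: k∈[0..1] ⇒ -0.593420 +0.630756 = +0.037336;  D = -0.003768+0.037145i
d^2_{2,0}: single k=0 term ⇒ +0.611803;  D = -0.599341-0.122852i
Y_2^{m'}(θ=2.3042,φ=1.427) and Σ D·Y over m':
  (-0.5993+0.1229i)·(-0.2044-0.0605i)  (+0.0038+0.0371i)·(-0.0551+0.3802i)  (-0.4986+0.0000i)·(+0.1086+0.0000i)  (-0.0038+0.0371i)·(+0.0551+0.3802i)  (-0.5993-0.1229i)·(-0.2044+0.0605i)
Y_2^0(R⁻¹ n̂) = +0.177099+0.000000i

Re=0.1771 Im=0.0000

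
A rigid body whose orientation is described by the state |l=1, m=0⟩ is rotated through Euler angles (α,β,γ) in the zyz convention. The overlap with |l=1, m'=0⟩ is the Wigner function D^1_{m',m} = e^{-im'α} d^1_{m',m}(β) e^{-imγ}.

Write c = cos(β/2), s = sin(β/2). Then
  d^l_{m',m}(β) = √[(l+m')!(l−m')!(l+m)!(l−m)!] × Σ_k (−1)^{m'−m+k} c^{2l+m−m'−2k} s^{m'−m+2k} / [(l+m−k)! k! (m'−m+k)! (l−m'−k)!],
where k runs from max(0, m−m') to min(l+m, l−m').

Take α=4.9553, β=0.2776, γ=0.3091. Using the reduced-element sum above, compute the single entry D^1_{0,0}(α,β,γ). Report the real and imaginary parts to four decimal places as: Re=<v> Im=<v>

Re=0.9617 Im=0.0000

D^1_{0,0}(4.9553,0.2776,0.3091) = e^{-i·0·4.9553}·d^1_{0,0}(0.2776)·e^{-i·0·0.3091}. Compute d first:
Half-angle: c=0.990383, s=0.138355. N=√(1·1·1·1)=1.000000
k: max(0,(0)−(0))=0 … min(1+(0),1−(0))=1
  k=0: (−1)^0·1.0000/(1)·0.9904^2·0.1384^0 = +0.980858
  k=1: (−1)^1·1.0000/(1)·0.9904^0·0.1384^2 = -0.019142
d^1_{0,0}(0.2776) = +0.980858 -0.019142 = +0.961716
Attach z-rotation phases: D = e^{-i(0)(4.9553)}·(+0.961716)·e^{-i(0)(0.3091)} = +0.961716+0.000000i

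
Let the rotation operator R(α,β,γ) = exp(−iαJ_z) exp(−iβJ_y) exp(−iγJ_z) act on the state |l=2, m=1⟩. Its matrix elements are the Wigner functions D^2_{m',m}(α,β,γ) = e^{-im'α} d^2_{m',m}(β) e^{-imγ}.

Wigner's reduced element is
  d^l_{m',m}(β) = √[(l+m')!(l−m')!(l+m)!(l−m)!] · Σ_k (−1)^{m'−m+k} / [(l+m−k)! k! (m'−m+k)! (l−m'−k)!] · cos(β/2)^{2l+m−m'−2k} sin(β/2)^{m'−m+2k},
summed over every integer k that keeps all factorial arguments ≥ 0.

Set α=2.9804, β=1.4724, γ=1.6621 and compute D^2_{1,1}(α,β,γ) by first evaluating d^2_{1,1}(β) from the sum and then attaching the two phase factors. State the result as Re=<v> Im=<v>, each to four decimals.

Re=0.0308 Im=-0.4402

First d^2_{1,1}(β=1.4724), then the phase factors e^{-i(1)α} and e^{-i(1)γ}:
c=cos(1.4724/2)=0.741026, s=sin(1.4724/2)=0.671477; N=√[6·1·6·1]=6.000000
k: max(0,(1)−(1))=0 … min(2+(1),2−(1))=1
  k=0: (−1)^0·6.0000/(6)·0.7410^4·0.6715^0 = +0.301531
  k=1: (−1)^1·6.0000/(2)·0.7410^2·0.6715^2 = -0.742762
d^2_{1,1}(1.4724) = +0.301531 -0.742762 = -0.441231
Phases: e^{-i·(1)·2.9804}=-0.987037-0.160496i, e^{-i·(1)·1.6621}=-0.091177-0.995835i ⇒ D=+0.030812-0.440153i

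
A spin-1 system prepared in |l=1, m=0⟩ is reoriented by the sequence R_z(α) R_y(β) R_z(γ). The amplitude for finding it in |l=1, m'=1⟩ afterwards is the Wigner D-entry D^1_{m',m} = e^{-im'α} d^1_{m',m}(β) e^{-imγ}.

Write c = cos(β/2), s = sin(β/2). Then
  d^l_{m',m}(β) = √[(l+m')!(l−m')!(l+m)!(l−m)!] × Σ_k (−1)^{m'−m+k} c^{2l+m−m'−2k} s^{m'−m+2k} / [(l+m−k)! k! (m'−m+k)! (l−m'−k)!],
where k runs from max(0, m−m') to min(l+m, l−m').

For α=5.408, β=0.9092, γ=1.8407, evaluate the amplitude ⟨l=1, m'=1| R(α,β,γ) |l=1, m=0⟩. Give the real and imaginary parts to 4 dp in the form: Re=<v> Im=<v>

Re=-0.3575 Im=-0.4283

Split into d^1_{1,0}(β=0.9092) × two z-phases.
Half-angle: c=0.898437, s=0.439103. N=√(2·1·1·1)=1.414214
k: max(0,(0)−(1))=0 … min(1+(0),1−(1))=0
  k=0: (−1)^1·1.4142/(1)·0.8984^1·0.4391^1 = -0.557916
d^1_{1,0}(0.9092) = -0.557916
D = (+0.640855+0.767662i)·(-0.557916)·(+1.000000+0.000000i) = -0.357543-0.428291i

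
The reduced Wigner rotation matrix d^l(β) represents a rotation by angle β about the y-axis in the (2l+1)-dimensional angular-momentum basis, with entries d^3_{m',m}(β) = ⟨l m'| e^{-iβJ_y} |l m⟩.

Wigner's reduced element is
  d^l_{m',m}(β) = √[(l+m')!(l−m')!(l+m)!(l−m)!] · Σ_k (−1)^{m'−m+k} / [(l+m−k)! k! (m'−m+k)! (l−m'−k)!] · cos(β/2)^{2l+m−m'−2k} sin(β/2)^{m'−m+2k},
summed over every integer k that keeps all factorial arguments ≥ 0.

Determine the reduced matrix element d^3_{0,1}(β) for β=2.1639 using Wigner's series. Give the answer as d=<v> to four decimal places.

d=0.2018

d^3_{0,1}(β=2.1639) via Wigner's sum:
c=cos(2.1639/2)=0.469608, s=sin(2.1639/2)=0.882875; N=√[6·6·24·2]=41.569219
k∈{1,2,3} keeps every argument non-negative
  k=1: (−1)^0·41.5692/(12)·0.4696^5·0.8829^1 = +0.069850
  k=2: (−1)^1·41.5692/(4)·0.4696^3·0.8829^3 = -0.740654
  k=3: (−1)^2·41.5692/(12)·0.4696^1·0.8829^5 = +0.872614
d^3_{0,1}(2.1639) = +0.069850 -0.740654 +0.872614 = +0.201810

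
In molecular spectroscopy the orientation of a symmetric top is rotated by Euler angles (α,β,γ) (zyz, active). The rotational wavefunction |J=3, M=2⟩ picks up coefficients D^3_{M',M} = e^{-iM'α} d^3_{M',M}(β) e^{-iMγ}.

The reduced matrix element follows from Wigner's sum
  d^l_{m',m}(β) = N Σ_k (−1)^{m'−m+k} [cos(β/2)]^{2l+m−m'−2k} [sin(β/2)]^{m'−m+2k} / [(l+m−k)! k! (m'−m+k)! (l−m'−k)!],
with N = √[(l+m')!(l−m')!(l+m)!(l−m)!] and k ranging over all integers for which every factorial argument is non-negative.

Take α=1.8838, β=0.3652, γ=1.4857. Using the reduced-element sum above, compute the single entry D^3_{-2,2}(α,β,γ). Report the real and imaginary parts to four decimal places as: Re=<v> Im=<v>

D^3_{-2,2}(1.8838,0.3652,1.4857) = e^{-i·-2·1.8838}·d^3_{-2,2}(0.3652)·e^{-i·2·1.4857}. Compute d first:
With c≡cos(β/2)=0.983375 and s≡sin(β/2)=0.181587, N=[1·120·120·1]^{1/2}=120.000000
k∈{4,5} keeps every argument non-negative
  k=4: (−1)^0·120.0000/(24)·0.9834^2·0.1816^4 = +0.005257
  k=5: (−1)^1·120.0000/(120)·0.9834^0·0.1816^6 = -0.000036
d^3_{-2,2}(0.3652) = +0.005257 -0.000036 = +0.005221
Phases: e^{-i·(-2)·1.8838}=-0.810373-0.585914i, e^{-i·(2)·1.4857}=-0.985552-0.169372i ⇒ D=+0.003652+0.003732i

Re=0.0037 Im=0.0037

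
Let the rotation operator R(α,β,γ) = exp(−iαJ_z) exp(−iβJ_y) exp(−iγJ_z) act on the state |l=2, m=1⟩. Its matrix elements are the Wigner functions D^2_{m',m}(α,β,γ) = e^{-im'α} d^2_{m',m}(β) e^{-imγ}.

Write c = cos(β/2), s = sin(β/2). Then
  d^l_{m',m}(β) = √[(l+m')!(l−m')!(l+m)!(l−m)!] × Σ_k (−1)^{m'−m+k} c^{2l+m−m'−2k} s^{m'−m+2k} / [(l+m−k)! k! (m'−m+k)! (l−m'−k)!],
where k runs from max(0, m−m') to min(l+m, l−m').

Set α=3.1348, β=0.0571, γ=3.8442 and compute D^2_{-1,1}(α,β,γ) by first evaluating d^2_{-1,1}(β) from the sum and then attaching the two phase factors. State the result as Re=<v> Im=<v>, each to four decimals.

D^2_{-1,1}(3.1348,0.0571,3.8442) = e^{-i·-1·3.1348}·d^2_{-1,1}(0.0571)·e^{-i·1·3.8442}. Compute d first:
c=cos(0.0571/2)=0.999592, s=sin(0.0571/2)=0.028546; N=√[1·6·6·1]=6.000000
k∈{2,3} keeps every argument non-negative
  k=2: (−1)^0·6.0000/(2)·0.9996^2·0.0285^2 = +0.002443
  k=3: (−1)^1·6.0000/(6)·0.9996^0·0.0285^4 = -0.000001
d^2_{-1,1}(0.0571) = +0.002443 -0.000001 = +0.002442
Phases: e^{-i·(-1)·3.1348}=-0.999977+0.006793i, e^{-i·(1)·3.8442}=-0.763160+0.646210i ⇒ D=+0.001853-0.001591i

Re=0.0019 Im=-0.0016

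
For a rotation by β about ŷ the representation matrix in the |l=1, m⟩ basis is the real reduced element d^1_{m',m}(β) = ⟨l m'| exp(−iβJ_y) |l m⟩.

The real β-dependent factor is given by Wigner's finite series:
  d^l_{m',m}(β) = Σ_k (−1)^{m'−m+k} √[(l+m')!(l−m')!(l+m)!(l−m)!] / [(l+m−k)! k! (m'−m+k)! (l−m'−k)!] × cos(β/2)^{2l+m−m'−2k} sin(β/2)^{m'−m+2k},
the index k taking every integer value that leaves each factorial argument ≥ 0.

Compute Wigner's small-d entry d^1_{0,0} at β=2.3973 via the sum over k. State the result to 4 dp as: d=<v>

d^1_{0,0}(β=2.3973) via Wigner's sum:
Half-angle: c=0.363616, s=0.931549. N=√(1·1·1·1)=1.000000
Admissible k: 0..1 (factorial args all ≥0)
  k=0: (−1)^0·1.0000/(1)·0.3636^2·0.9315^0 = +0.132216
  k=1: (−1)^1·1.0000/(1)·0.3636^0·0.9315^2 = -0.867784
d^1_{0,0}(2.3973) = +0.132216 -0.867784 = -0.735567

d=-0.7356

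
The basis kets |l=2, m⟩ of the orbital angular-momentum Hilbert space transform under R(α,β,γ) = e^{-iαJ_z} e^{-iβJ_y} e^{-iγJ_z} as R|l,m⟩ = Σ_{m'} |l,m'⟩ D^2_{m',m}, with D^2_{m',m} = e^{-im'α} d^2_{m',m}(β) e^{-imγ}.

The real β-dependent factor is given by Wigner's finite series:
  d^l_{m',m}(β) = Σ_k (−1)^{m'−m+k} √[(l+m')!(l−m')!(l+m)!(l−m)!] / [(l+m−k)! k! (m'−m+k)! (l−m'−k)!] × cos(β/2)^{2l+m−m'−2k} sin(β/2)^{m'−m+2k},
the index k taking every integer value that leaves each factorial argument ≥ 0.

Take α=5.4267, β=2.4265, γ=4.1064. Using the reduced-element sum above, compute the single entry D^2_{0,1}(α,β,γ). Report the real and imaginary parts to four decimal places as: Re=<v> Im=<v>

First d^2_{0,1}(β=2.4265), then the phase factors e^{-i(0)α} and e^{-i(1)γ}:
With c≡cos(β/2)=0.349977 and s≡sin(β/2)=0.936758, N=[2·2·6·1]^{1/2}=4.898979
Admissible k: 1..2 (factorial args all ≥0)
  k=1: (−1)^0·4.8990/(2)·0.3500^3·0.9368^1 = +0.098361
  k=2: (−1)^1·4.8990/(2)·0.3500^1·0.9368^3 = -0.704689
d^2_{0,1}(2.4265) = +0.098361 -0.704689 = -0.606329
Phases: e^{-i·(0)·5.4267}=+1.000000+0.000000i, e^{-i·(1)·4.1064}=-0.569575+0.821939i ⇒ D=+0.345350-0.498365i

Re=0.3453 Im=-0.4984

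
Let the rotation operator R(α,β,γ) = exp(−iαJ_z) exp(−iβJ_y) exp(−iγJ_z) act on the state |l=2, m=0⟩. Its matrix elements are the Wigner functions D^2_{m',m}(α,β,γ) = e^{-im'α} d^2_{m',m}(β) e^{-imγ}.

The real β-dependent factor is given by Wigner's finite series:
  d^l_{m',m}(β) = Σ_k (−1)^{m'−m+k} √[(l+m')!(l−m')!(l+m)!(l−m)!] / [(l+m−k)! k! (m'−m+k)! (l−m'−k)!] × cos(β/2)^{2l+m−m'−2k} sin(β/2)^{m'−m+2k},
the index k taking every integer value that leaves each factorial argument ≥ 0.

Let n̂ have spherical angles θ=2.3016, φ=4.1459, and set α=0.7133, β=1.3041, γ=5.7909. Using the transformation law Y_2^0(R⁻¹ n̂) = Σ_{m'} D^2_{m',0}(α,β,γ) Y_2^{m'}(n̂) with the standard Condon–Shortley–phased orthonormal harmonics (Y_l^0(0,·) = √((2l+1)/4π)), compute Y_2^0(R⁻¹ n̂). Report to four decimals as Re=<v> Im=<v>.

Need the full column D^2_{m',0} for m'=−2..2 at α=0.7133, β=1.3041, γ=5.7909.
cos(β/2)=0.794841, sin(β/2)=0.606817
d^2_{-2,0}: single k=2 term ⇒ +0.569839;  D = +0.081884+0.563925i
d^2_{-1,0}: k∈[1..2] ⇒ +0.746406 -0.435040 = +0.311365;  D = +0.235457+0.203737i
d^2_{0,0}: k∈[0..2] ⇒ +0.399137 -0.930544 +0.135591 = -0.395815;  D = -0.395815+0.000000i
d^2_{1,0}: k∈[0..1] ⇒ -0.746406 +0.435040 = -0.311365;  D = -0.235457+0.203737i
d^2_{2,0}: single k=0 term ⇒ +0.569839;  D = +0.081884-0.563925i
Y_2^{m'}(θ=2.3016,φ=4.1459) and Σ D·Y over m':
  (+0.0819+0.5639i)·(-0.0908-0.1940i)  (+0.2355+0.2037i)·(+0.2061-0.3240i)  (-0.3958+0.0000i)·(+0.1061+0.0000i)  (-0.2355+0.2037i)·(-0.2061-0.3240i)  (+0.0819-0.5639i)·(-0.0908+0.1940i)
Y_2^0(R⁻¹ n̂) = +0.390957+0.000000i

Re=0.3910 Im=0.0000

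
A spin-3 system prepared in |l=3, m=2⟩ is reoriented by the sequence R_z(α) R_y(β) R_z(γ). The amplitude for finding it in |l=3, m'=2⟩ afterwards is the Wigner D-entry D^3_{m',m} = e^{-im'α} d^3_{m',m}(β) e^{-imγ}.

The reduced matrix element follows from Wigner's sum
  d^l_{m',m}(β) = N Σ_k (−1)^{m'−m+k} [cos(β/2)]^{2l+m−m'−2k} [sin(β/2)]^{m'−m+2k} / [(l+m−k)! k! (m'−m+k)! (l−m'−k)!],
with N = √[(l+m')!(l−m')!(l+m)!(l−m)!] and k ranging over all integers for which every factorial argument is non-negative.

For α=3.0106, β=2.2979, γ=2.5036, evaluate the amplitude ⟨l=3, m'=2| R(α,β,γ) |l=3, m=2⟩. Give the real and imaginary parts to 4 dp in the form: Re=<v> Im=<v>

Split into d^3_{2,2}(β=2.2979) × two z-phases.
With c≡cos(β/2)=0.409446 and s≡sin(β/2)=0.912335, N=[120·1·120·1]^{1/2}=120.000000
k: max(0,(2)−(2))=0 … min(3+(2),3−(2))=1
  k=0: (−1)^0·120.0000/(120)·0.4094^6·0.9123^0 = +0.004712
  k=1: (−1)^1·120.0000/(24)·0.4094^4·0.9123^2 = -0.116967
d^3_{2,2}(2.2979) = +0.004712 -0.116967 = -0.112255
Phases: e^{-i·(2)·3.0106}=+0.965878+0.258999i, e^{-i·(2)·2.5036}=+0.290559+0.956857i ⇒ D=-0.003684-0.112195i

Re=-0.0037 Im=-0.1122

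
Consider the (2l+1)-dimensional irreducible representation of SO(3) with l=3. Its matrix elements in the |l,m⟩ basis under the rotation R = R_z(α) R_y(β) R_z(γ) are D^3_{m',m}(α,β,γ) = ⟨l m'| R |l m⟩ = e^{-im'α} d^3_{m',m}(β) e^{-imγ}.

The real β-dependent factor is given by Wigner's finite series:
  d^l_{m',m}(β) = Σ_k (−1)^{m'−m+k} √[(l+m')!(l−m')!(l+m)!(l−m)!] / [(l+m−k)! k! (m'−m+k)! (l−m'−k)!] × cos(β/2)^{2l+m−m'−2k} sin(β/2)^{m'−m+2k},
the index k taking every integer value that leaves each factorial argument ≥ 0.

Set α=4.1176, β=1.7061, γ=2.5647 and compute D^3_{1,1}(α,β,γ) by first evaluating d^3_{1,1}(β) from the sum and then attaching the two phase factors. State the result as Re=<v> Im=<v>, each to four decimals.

Split into d^3_{1,1}(β=1.7061) × two z-phases.
c=cos(1.7061/2)=0.657689, s=sin(1.7061/2)=0.753290; N=√[24·2·24·2]=48.000000
Admissible k: 0..2 (factorial args all ≥0)
  k=0: (−1)^0·48.0000/(48)·0.6577^6·0.7533^0 = +0.080932
  k=1: (−1)^1·48.0000/(6)·0.6577^4·0.7533^2 = -0.849368
  k=2: (−1)^2·48.0000/(8)·0.6577^2·0.7533^4 = +0.835681
d^3_{1,1}(1.7061) = +0.080932 -0.849368 +0.835681 = +0.067246
Attach z-rotation phases: D = e^{-i(1)(4.1176)}·(+0.067246)·e^{-i(1)(2.5647)} = +0.061960-0.026132i

Re=0.0620 Im=-0.0261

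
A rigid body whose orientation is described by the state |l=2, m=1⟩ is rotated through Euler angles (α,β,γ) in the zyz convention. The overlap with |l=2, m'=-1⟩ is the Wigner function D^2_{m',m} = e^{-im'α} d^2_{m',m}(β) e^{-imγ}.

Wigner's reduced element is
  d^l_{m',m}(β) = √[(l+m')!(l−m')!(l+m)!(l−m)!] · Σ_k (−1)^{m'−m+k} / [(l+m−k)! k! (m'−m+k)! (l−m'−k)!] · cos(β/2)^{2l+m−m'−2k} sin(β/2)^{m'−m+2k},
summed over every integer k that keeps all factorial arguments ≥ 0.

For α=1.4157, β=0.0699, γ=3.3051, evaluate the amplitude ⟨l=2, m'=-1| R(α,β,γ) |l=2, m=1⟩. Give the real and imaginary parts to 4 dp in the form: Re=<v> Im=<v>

Re=-0.0011 Im=-0.0035

First d^2_{-1,1}(β=0.0699), then the phase factors e^{-i(-1)α} and e^{-i(1)γ}:
c=cos(0.0699/2)=0.999389, s=sin(0.0699/2)=0.034943; N=√[1·6·6·1]=6.000000
Admissible k: 2..3 (factorial args all ≥0)
  k=2: (−1)^0·6.0000/(2)·0.9994^2·0.0349^2 = +0.003659
  k=3: (−1)^1·6.0000/(6)·0.9994^0·0.0349^4 = -0.000001
d^2_{-1,1}(0.0699) = +0.003659 -0.000001 = +0.003657
D = (+0.154475+0.987997i)·(+0.003657)·(-0.986662+0.162780i) = -0.001146-0.003473i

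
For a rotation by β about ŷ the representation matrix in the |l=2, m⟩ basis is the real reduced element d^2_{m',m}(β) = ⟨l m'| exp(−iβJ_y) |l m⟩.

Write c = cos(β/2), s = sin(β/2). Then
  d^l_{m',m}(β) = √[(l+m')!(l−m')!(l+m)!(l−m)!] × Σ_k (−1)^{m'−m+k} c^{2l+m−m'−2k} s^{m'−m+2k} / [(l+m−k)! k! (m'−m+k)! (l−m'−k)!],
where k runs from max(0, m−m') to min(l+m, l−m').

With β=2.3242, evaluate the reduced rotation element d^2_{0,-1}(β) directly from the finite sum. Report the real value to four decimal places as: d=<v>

d^2_{0,-1}(β=2.3242) via Wigner's sum:
Half-angle: c=0.397413, s=0.917640. N=√(2·2·1·6)=4.898979
The bounds max(0,m−m')=0 and min(l+m,l−m')=1 give 2 terms
  k=0: (−1)^1·4.8990/(2)·0.3974^3·0.9176^1 = -0.141083
  k=1: (−1)^2·4.8990/(2)·0.3974^1·0.9176^3 = +0.752202
d^2_{0,-1}(2.3242) = -0.141083 +0.752202 = +0.611119

d=0.6111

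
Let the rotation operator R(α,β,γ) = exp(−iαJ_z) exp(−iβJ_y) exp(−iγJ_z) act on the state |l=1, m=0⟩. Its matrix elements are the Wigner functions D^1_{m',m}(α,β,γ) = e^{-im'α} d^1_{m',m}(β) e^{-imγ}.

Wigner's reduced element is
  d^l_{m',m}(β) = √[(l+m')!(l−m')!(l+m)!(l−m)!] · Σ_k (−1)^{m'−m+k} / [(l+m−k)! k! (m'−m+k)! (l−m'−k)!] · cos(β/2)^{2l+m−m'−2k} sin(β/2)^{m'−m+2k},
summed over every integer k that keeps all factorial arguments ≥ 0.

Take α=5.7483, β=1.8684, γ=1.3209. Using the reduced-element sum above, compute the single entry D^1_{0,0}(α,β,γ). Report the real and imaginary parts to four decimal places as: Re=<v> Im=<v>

Re=-0.2932 Im=0.0000

Split into d^1_{0,0}(β=1.8684) × two z-phases.
c=cos(1.8684/2)=0.594462, s=sin(1.8684/2)=0.804124; N=√[1·1·1·1]=1.000000
k: max(0,(0)−(0))=0 … min(1+(0),1−(0))=1
  k=0: (−1)^0·1.0000/(1)·0.5945^2·0.8041^0 = +0.353385
  k=1: (−1)^1·1.0000/(1)·0.5945^0·0.8041^2 = -0.646615
d^1_{0,0}(1.8684) = +0.353385 -0.646615 = -0.293230
D = (+1.000000+0.000000i)·(-0.293230)·(+1.000000+0.000000i) = -0.293230+0.000000i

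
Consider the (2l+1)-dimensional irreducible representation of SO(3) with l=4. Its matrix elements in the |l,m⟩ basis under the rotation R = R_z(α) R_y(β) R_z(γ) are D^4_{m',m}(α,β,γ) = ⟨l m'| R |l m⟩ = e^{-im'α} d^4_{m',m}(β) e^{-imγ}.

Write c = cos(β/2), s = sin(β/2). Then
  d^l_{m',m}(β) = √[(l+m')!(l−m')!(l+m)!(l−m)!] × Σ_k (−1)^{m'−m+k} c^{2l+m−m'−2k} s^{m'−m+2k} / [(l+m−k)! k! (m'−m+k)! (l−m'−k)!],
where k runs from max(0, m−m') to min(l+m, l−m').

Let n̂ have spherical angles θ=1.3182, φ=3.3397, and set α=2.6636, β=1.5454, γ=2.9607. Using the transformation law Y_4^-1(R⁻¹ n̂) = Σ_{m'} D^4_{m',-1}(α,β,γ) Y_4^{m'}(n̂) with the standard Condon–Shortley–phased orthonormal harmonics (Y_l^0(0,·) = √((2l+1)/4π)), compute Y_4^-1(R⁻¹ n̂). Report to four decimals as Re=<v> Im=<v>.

Re=0.1280 Im=0.2113

Need the full column D^4_{m',-1} for m'=−4..4 at α=2.6636, β=1.5454, γ=2.9607.
cos(β/2)=0.716028, sin(β/2)=0.698071
d^4_{-4,-1}: single k=3 term ⇒ +0.479120;  D = +0.238924+0.415297i
d^4_{-3,-1}: k∈[2..3] ⇒ +0.521256 -0.825731 = -0.304475;  D = +0.013415+0.304179i
d^4_{-2,-1}: k∈[1..3] ⇒ +0.285791 -1.358178 +0.860605 = -0.211782;  D = +0.089039-0.192155i
d^4_{-1,-1}: k∈[0..3] ⇒ +0.069094 -0.985082 +1.872583 -0.593278 = +0.363317;  D = +0.287266-0.222436i
d^4_{0,-1}: k∈[0..3] ⇒ -0.301250 +1.717974 -1.632884 +0.258668 = +0.042509;  D = -0.041815+0.007648i
d^4_{1,-1}: k∈[0..3] ⇒ +0.656721 -1.872583 +0.889917 -0.056389 = -0.382333;  D = -0.365583-0.111928i
d^4_{2,-1}: k∈[0..2] ⇒ -0.905452 +1.290908 -0.245394 = +0.140062;  D = -0.100054-0.098013i
d^4_{3,-1}: k∈[0..1] ⇒ +0.825731 -0.470900 = +0.354831;  D = +0.110847+0.337073i
d^4_{4,-1}: single k=0 term ⇒ -0.455390;  D = -0.072678+0.449553i
Y_4^{m'}(θ=1.3182,φ=3.3397) and Σ D·Y over m':
  (+0.2389+0.4153i)·(+0.2731-0.2770i)  (+0.0134+0.3042i)·(-0.2353+0.1590i)  (+0.0890-0.1922i)·(-0.1628+0.0681i)  (+0.2873-0.2224i)·(+0.2877-0.0577i)  (-0.0418+0.0076i)·(+0.1336+0.0000i)  (-0.3656-0.1119i)·(-0.2877-0.0577i)  (-0.1001-0.0980i)·(-0.1628-0.0681i)  (+0.1108+0.3371i)·(+0.2353+0.1590i)  (-0.0727+0.4496i)·(+0.2731+0.2770i)
Y_4^-1(R⁻¹ n̂) = +0.127981+0.211274i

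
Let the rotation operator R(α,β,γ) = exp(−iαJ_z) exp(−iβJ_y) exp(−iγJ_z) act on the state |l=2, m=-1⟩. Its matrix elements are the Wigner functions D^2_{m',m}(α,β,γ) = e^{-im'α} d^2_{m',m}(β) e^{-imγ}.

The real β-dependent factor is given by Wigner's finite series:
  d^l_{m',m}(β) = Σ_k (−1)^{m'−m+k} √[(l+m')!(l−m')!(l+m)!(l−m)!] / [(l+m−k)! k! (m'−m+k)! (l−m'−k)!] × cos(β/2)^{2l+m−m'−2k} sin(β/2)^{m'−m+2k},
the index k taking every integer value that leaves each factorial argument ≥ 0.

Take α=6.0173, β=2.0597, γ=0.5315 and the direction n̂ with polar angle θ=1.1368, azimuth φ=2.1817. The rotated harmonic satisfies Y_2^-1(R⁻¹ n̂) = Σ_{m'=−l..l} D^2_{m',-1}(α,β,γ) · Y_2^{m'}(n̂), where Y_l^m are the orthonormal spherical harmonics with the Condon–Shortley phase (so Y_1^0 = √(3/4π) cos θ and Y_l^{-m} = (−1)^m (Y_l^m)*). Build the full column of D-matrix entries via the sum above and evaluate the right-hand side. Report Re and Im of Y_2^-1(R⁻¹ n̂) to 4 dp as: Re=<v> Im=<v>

Re=-0.1611 Im=0.3282

Need the full column D^2_{m',-1} for m'=−2..2 at α=6.0173, β=2.0597, γ=0.5315.
cos(β/2)=0.514947, sin(β/2)=0.857222
d^2_{-2,-1}: single k=1 term ⇒ +0.234106;  D = +0.234106-0.000063i
d^2_{-1,-1}: k∈[0..1] ⇒ +0.070316 -0.584566 = -0.514250;  D = -0.496216-0.134992i
d^2_{0,-1}: k∈[0..1] ⇒ -0.286720 +0.794544 = +0.507825;  D = +0.437769+0.257379i
d^2_{1,-1}: k∈[0..1] ⇒ +0.584566 -0.539974 = +0.044592;  D = +0.031151+0.031907i
d^2_{2,-1}: single k=0 term ⇒ -0.648743;  D = -0.315300-0.566968i
Y_2^{m'}(θ=1.1368,φ=2.1817) and Σ D·Y over m':
  (+0.2341-0.0001i)·(-0.1087+0.2988i)  (-0.4962-0.1350i)·(-0.1691-0.2414i)  (+0.4378+0.2574i)·(-0.1481+0.0000i)  (+0.0312+0.0319i)·(+0.1691-0.2414i)  (-0.3153-0.5670i)·(-0.1087-0.2988i)
Y_2^-1(R⁻¹ n̂) = -0.161123+0.328201i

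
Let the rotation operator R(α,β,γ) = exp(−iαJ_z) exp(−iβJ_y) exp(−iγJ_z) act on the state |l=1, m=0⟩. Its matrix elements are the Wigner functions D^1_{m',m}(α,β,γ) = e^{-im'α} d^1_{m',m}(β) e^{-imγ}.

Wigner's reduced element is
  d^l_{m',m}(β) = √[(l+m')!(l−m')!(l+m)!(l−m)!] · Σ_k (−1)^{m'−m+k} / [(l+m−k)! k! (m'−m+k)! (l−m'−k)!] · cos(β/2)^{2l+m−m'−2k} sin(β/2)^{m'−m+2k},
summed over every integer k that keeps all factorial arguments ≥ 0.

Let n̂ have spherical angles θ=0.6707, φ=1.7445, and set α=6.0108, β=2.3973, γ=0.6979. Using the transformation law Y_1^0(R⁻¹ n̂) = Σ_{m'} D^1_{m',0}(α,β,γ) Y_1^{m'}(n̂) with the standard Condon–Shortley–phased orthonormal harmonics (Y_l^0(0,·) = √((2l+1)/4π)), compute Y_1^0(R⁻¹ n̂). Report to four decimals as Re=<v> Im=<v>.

Re=-0.3703 Im=0.0000

Need the full column D^1_{m',0} for m'=−1..1 at α=6.0108, β=2.3973, γ=0.6979.
cos(β/2)=0.363616, sin(β/2)=0.931549
d^1_{-1,0}: single k=1 term ⇒ +0.479031;  D = +0.461370-0.128873i
d^1_{0,0}: k∈[0..1] ⇒ +0.132216 -0.867784 = -0.735567;  D = -0.735567+0.000000i
d^1_{1,0}: single k=0 term ⇒ -0.479031;  D = -0.461370-0.128873i
Y_1^{m'}(θ=0.6707,φ=1.7445) and Σ D·Y over m':
  (+0.4614-0.1289i)·(-0.0371-0.2115i)  (-0.7356+0.0000i)·(+0.3828+0.0000i)  (-0.4614-0.1289i)·(+0.0371-0.2115i)
Y_1^0(R⁻¹ n̂) = -0.370310+0.000000i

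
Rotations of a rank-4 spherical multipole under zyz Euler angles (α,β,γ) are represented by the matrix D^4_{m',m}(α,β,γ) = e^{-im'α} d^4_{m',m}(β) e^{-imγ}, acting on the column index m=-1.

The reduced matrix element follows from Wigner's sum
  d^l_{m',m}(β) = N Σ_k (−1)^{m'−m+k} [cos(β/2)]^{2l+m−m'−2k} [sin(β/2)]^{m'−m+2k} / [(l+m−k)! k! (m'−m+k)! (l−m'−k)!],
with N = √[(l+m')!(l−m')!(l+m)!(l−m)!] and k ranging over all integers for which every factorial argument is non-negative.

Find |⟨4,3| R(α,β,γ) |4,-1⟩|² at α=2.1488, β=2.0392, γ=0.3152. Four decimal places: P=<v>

P=0.0949

Split into d^4_{3,-1}(β=2.0392) × two z-phases.
With c≡cos(β/2)=0.523707 and s≡sin(β/2)=0.851899, N=[5040·1·6·120]^{1/2}=1904.940944
k∈{0,1} keeps every argument non-negative
  k=0: (−1)^4·1904.9409/(144)·0.5237^4·0.8519^4 = +0.524111
  k=1: (−1)^5·1904.9409/(240)·0.5237^2·0.8519^6 = -0.832097
d^4_{3,-1}(2.0392) = +0.524111 -0.832097 = -0.307986
|D^4_{3,-1}|² = |d^4_{3,-1}(β)|² = (-0.307986)² = 0.094855 (the z-rotation phases have unit modulus)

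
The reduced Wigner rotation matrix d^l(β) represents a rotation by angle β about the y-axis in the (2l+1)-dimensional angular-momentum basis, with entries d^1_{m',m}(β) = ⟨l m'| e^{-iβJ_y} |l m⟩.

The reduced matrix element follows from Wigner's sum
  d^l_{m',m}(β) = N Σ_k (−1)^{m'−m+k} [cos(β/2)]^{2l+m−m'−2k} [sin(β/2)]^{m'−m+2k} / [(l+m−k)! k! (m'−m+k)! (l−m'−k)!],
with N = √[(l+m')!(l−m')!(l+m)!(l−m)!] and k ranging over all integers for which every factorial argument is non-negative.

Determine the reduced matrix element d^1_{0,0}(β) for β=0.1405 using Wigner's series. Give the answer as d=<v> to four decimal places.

d=0.9901

d^1_{0,0}(β=0.1405) via Wigner's sum:
c=cos(0.1405/2)=0.997533, s=sin(0.1405/2)=0.070192; N=√[1·1·1·1]=1.000000
The bounds max(0,m−m')=0 and min(l+m,l−m')=1 give 2 terms
  k=0: (−1)^0·1.0000/(1)·0.9975^2·0.0702^0 = +0.995073
  k=1: (−1)^1·1.0000/(1)·0.9975^0·0.0702^2 = -0.004927
d^1_{0,0}(0.1405) = +0.995073 -0.004927 = +0.990146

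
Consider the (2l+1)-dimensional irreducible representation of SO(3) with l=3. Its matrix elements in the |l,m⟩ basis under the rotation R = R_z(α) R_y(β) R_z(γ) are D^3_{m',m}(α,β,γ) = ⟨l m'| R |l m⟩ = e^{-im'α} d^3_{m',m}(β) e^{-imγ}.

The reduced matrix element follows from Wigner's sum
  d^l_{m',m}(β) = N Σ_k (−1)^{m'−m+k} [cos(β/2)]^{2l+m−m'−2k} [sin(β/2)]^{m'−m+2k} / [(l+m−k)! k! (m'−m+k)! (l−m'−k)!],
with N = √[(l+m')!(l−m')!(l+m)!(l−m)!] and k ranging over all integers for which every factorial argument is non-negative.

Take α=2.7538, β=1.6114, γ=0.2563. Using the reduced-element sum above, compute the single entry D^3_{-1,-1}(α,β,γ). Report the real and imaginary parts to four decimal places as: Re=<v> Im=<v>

First d^3_{-1,-1}(β=1.6114), then the phase factors e^{-i(-1)α} and e^{-i(-1)γ}:
With c≡cos(β/2)=0.692606 and s≡sin(β/2)=0.721316, N=[2·24·2·24]^{1/2}=48.000000
k: max(0,(-1)−(-1))=0 … min(3+(-1),3−(-1))=2
  k=0: (−1)^0·48.0000/(48)·0.6926^6·0.7213^0 = +0.110387
  k=1: (−1)^1·48.0000/(6)·0.6926^4·0.7213^2 = -0.957827
  k=2: (−1)^2·48.0000/(8)·0.6926^2·0.7213^4 = +0.779158
d^3_{-1,-1}(1.6114) = +0.110387 -0.957827 +0.779158 = -0.068281
Phases: e^{-i·(-1)·2.7538}=-0.925746+0.378146i, e^{-i·(-1)·0.2563}=+0.967335+0.253503i ⇒ D=+0.067691-0.008953i

Re=0.0677 Im=-0.0090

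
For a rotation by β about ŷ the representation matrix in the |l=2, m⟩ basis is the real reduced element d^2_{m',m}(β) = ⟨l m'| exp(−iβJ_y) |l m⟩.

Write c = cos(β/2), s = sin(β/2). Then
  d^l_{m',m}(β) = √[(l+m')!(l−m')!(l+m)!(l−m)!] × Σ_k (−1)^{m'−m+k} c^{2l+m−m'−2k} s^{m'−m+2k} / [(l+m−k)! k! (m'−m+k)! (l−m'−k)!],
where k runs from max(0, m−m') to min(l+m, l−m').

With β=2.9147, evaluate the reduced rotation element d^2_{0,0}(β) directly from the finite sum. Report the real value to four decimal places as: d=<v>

d^2_{0,0}(β=2.9147) via Wigner's sum:
With c≡cos(β/2)=0.113203 and s≡sin(β/2)=0.993572, N=[2·2·2·2]^{1/2}=4.000000
k: max(0,(0)−(0))=0 … min(2+(0),2−(0))=2
  k=0: (−1)^0·4.0000/(4)·0.1132^4·0.9936^0 = +0.000164
  k=1: (−1)^1·4.0000/(1)·0.1132^2·0.9936^2 = -0.050603
  k=2: (−1)^2·4.0000/(4)·0.1132^0·0.9936^4 = +0.974534
d^2_{0,0}(2.9147) = +0.000164 -0.050603 +0.974534 = +0.924096

d=0.9241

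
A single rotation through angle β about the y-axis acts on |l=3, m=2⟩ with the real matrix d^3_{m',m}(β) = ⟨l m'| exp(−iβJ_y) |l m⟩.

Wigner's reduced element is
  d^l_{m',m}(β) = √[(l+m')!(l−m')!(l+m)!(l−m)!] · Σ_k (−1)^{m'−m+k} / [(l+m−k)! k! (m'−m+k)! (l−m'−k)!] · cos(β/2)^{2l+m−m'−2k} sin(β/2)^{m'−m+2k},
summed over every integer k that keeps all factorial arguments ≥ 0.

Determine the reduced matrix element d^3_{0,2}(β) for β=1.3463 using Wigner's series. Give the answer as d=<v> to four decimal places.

d=0.2897

d^3_{0,2}(β=1.3463) via Wigner's sum:
With c≡cos(β/2)=0.781862 and s≡sin(β/2)=0.623452, N=[6·6·120·1]^{1/2}=65.726707
The bounds max(0,m−m')=2 and min(l+m,l−m')=3 give 2 terms
  k=2: (−1)^0·65.7267/(12)·0.7819^4·0.6235^2 = +0.795584
  k=3: (−1)^1·65.7267/(12)·0.7819^2·0.6235^4 = -0.505862
d^3_{0,2}(1.3463) = +0.795584 -0.505862 = +0.289722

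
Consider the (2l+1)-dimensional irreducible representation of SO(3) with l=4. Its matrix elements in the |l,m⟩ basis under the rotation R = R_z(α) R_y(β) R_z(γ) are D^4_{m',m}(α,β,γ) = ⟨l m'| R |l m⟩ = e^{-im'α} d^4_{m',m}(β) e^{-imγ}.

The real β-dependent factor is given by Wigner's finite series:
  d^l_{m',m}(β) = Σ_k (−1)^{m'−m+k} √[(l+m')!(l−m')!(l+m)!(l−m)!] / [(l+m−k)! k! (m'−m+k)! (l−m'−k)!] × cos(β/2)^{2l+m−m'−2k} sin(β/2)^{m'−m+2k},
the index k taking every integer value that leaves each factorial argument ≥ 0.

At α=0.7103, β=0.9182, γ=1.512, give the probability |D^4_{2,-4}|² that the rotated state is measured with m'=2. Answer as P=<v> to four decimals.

P=0.0010

D^4_{2,-4}(0.7103,0.9182,1.512) = e^{-i·2·0.7103}·d^4_{2,-4}(0.9182)·e^{-i·-4·1.512}. Compute d first:
c=cos(0.9182/2)=0.896452, s=sin(0.9182/2)=0.443141; N=√[720·2·1·40320]=7619.763776
k∈{0} keeps every argument non-negative
  k=0: (−1)^6·7619.7638/(1440)·0.8965^2·0.4431^6 = +0.032202
d^4_{2,-4}(0.9182) = +0.032202
|D^4_{2,-4}|² = |d^4_{2,-4}(β)|² = (+0.032202)² = 0.001037 (the z-rotation phases have unit modulus)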